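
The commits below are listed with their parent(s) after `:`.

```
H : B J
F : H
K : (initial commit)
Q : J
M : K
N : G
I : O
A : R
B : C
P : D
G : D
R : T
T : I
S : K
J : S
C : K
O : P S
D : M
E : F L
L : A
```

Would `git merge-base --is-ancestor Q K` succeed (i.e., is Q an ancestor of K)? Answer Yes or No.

Ancestors of K: {K}.
Q is not in that set, so it is not an ancestor of K.

No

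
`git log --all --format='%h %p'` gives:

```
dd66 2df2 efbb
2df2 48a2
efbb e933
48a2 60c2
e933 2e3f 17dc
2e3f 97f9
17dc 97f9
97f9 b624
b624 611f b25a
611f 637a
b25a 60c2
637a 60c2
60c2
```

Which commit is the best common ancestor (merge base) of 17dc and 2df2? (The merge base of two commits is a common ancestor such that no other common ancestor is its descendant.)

60c2

Ancestors of 17dc: {17dc, 60c2, 611f, 637a, 97f9, b25a, b624}.
Ancestors of 2df2: {2df2, 48a2, 60c2}.
Common ancestors: {60c2}.
The only common ancestor is 60c2, so it is the merge base.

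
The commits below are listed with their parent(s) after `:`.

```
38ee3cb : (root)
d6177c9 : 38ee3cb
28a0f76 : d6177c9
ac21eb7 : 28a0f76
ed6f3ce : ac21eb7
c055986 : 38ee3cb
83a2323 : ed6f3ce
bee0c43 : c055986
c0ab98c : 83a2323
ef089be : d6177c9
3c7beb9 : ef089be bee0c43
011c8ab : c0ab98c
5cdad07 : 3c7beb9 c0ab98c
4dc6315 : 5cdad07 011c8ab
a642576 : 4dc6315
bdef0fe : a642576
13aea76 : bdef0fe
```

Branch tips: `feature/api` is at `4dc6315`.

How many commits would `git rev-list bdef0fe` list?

Walking parent pointers from bdef0fe: reachable set = {011c8ab, 28a0f76, 38ee3cb, 3c7beb9, 4dc6315, 5cdad07, 83a2323, a642576, ac21eb7, bdef0fe, bee0c43, c055986, c0ab98c, d6177c9, ed6f3ce, ef089be}.
That is 16 commits.

16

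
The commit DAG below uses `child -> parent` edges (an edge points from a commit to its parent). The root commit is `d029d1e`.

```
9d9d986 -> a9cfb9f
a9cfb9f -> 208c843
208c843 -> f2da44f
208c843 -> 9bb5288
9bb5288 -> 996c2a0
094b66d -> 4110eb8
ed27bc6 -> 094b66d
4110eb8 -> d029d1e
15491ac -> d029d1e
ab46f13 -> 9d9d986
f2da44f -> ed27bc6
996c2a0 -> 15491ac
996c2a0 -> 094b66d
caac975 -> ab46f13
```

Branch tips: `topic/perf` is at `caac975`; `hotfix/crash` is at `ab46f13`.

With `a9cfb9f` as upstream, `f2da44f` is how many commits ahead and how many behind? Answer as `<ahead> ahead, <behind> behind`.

Reachable from f2da44f: {094b66d, 4110eb8, d029d1e, ed27bc6, f2da44f}.
Reachable from a9cfb9f: {094b66d, 15491ac, 208c843, 4110eb8, 996c2a0, 9bb5288, a9cfb9f, d029d1e, ed27bc6, f2da44f}.
Only in f2da44f's history (ahead): {} — 0.
Only in a9cfb9f's history (behind): {15491ac, 208c843, 996c2a0, 9bb5288, a9cfb9f} — 5.

0 ahead, 5 behind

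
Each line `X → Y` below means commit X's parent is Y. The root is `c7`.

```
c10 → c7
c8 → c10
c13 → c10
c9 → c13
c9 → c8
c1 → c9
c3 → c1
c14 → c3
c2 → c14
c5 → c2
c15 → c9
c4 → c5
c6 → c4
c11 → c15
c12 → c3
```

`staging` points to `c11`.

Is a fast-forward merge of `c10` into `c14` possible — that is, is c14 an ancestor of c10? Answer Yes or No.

No

A fast-forward from c14 to c10 is possible iff c14 is an ancestor of c10.
Ancestors of c10: {c10, c7}.
c14 is not among them, so fast-forward is not possible.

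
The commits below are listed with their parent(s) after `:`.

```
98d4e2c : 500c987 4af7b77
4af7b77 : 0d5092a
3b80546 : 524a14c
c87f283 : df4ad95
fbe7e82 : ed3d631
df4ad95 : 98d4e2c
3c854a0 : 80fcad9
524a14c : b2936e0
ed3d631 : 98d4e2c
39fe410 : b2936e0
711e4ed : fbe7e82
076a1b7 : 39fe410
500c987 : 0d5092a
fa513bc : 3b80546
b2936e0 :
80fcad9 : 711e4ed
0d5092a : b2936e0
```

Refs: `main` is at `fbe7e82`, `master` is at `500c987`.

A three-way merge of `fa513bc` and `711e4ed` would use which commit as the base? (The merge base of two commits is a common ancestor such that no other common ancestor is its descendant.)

Ancestors of fa513bc: {3b80546, 524a14c, b2936e0, fa513bc}.
Ancestors of 711e4ed: {0d5092a, 4af7b77, 500c987, 711e4ed, 98d4e2c, b2936e0, ed3d631, fbe7e82}.
Common ancestors: {b2936e0}.
The only common ancestor is b2936e0, so it is the merge base.

b2936e0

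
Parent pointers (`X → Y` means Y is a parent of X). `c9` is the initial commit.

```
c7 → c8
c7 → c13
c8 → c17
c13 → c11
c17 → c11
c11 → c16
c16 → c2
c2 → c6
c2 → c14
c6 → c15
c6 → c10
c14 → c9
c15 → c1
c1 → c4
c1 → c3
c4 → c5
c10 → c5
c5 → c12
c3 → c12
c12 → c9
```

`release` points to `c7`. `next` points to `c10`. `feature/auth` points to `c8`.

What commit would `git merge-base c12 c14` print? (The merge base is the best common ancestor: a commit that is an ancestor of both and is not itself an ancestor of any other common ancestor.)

Ancestors of c12: {c12, c9}.
Ancestors of c14: {c14, c9}.
Common ancestors: {c9}.
The only common ancestor is c9, so it is the merge base.

c9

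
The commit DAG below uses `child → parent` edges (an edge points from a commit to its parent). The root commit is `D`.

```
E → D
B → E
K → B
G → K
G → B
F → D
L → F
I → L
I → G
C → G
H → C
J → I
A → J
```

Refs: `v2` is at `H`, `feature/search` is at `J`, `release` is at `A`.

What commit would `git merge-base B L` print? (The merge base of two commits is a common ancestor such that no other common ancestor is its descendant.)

Ancestors of B: {B, D, E}.
Ancestors of L: {D, F, L}.
Common ancestors: {D}.
The only common ancestor is D, so it is the merge base.

D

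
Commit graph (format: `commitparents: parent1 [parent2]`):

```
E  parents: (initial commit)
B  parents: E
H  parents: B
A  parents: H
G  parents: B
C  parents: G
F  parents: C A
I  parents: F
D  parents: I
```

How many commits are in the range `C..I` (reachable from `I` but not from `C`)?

Reachable from I: {A, B, C, E, F, G, H, I}.
Reachable from C: {B, C, E, G}.
In I's history but not C's: {A, F, H, I} — 4 commits.

4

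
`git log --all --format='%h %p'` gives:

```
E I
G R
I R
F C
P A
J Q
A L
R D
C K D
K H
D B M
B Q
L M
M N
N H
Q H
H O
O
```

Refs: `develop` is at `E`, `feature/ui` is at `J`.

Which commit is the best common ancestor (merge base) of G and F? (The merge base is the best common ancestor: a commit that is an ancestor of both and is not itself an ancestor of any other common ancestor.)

D

Ancestors of G: {B, D, G, H, M, N, O, Q, R}.
Ancestors of F: {B, C, D, F, H, K, M, N, O, Q}.
Common ancestors: {B, D, H, M, N, O, Q}.
Among these, D is not an ancestor of any other common ancestor — it is the merge base.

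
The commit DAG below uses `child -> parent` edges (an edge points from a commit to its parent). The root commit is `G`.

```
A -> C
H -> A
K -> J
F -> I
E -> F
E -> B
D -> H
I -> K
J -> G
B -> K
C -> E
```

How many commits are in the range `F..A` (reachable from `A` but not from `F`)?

Reachable from A: {A, B, C, E, F, G, I, J, K}.
Reachable from F: {F, G, I, J, K}.
In A's history but not F's: {A, B, C, E} — 4 commits.

4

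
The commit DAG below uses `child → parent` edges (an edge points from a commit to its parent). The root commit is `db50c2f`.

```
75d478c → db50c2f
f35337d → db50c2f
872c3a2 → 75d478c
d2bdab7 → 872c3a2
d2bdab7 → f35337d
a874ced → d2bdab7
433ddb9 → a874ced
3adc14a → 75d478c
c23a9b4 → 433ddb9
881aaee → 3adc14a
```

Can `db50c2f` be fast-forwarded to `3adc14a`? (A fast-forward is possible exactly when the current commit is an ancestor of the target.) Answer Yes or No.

Yes

A fast-forward from db50c2f to 3adc14a is possible iff db50c2f is an ancestor of 3adc14a.
Ancestors of 3adc14a: {3adc14a, 75d478c, db50c2f}.
db50c2f is among them, so fast-forward is possible.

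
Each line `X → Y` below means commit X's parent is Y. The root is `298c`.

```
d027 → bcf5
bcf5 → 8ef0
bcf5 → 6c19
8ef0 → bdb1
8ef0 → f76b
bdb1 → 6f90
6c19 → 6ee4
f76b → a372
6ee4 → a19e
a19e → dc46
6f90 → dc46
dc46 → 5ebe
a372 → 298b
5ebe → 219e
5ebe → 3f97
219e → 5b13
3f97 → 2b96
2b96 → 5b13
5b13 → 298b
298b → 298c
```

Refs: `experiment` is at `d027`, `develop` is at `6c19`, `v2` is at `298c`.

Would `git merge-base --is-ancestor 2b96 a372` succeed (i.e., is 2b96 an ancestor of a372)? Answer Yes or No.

Ancestors of a372: {298b, 298c, a372}.
2b96 is not in that set, so it is not an ancestor of a372.

No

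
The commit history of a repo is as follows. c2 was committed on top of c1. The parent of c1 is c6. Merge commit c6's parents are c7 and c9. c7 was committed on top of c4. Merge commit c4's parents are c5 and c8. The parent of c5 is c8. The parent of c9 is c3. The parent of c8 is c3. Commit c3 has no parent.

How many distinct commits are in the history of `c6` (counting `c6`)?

7

Walking parent pointers from c6: reachable set = {c3, c4, c5, c6, c7, c8, c9}.
That is 7 commits.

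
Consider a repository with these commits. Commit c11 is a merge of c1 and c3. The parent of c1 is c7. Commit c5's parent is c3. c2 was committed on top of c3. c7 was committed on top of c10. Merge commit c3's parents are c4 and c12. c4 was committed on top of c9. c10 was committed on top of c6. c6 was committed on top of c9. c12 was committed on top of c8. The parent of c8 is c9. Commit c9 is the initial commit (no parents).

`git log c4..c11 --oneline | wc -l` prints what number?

8

Reachable from c11: {c1, c10, c11, c12, c3, c4, c6, c7, c8, c9}.
Reachable from c4: {c4, c9}.
In c11's history but not c4's: {c1, c10, c11, c12, c3, c6, c7, c8} — 8 commits.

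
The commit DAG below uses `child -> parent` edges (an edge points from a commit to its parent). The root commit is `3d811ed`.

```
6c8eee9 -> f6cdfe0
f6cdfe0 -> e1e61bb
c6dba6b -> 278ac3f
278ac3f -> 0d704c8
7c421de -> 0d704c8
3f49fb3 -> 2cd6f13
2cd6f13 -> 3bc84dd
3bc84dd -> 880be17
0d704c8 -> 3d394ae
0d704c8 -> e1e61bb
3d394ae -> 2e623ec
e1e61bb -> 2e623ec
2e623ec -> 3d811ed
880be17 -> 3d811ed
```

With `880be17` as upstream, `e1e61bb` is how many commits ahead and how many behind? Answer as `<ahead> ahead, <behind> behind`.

Reachable from e1e61bb: {2e623ec, 3d811ed, e1e61bb}.
Reachable from 880be17: {3d811ed, 880be17}.
Only in e1e61bb's history (ahead): {2e623ec, e1e61bb} — 2.
Only in 880be17's history (behind): {880be17} — 1.

2 ahead, 1 behind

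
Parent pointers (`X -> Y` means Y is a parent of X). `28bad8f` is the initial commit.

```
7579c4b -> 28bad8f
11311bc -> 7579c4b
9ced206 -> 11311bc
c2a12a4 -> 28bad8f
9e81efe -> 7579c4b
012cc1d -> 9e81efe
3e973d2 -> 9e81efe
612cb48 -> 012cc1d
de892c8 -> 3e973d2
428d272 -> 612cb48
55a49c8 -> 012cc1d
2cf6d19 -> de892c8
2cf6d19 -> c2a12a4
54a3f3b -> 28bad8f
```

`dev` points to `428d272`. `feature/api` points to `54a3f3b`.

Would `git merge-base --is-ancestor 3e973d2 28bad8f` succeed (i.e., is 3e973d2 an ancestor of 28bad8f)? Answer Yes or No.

No

Ancestors of 28bad8f: {28bad8f}.
3e973d2 is not in that set, so it is not an ancestor of 28bad8f.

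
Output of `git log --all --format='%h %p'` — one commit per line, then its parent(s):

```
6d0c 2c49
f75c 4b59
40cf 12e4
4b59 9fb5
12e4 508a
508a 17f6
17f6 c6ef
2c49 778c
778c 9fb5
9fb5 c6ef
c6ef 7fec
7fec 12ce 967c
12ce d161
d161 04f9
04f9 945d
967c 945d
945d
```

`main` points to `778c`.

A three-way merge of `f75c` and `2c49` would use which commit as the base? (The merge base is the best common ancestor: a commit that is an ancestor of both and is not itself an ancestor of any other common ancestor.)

9fb5

Ancestors of f75c: {04f9, 12ce, 4b59, 7fec, 945d, 967c, 9fb5, c6ef, d161, f75c}.
Ancestors of 2c49: {04f9, 12ce, 2c49, 778c, 7fec, 945d, 967c, 9fb5, c6ef, d161}.
Common ancestors: {04f9, 12ce, 7fec, 945d, 967c, 9fb5, c6ef, d161}.
Among these, 9fb5 is not an ancestor of any other common ancestor — it is the merge base.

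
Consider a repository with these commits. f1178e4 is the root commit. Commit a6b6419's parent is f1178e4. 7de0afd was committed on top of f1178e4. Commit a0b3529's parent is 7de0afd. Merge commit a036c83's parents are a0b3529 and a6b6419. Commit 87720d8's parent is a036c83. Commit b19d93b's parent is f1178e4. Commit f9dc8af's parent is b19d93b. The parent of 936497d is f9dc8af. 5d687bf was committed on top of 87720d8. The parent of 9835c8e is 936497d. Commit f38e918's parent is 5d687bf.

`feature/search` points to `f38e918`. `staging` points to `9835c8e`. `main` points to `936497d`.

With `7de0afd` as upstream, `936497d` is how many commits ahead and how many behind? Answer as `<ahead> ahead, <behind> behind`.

3 ahead, 1 behind

Reachable from 936497d: {936497d, b19d93b, f1178e4, f9dc8af}.
Reachable from 7de0afd: {7de0afd, f1178e4}.
Only in 936497d's history (ahead): {936497d, b19d93b, f9dc8af} — 3.
Only in 7de0afd's history (behind): {7de0afd} — 1.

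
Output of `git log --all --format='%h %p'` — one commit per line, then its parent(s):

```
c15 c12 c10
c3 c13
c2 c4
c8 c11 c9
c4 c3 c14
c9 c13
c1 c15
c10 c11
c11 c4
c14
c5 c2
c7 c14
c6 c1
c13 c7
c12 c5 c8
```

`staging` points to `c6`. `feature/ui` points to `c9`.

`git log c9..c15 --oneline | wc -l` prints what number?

Reachable from c15: {c10, c11, c12, c13, c14, c15, c2, c3, c4, c5, c7, c8, c9}.
Reachable from c9: {c13, c14, c7, c9}.
In c15's history but not c9's: {c10, c11, c12, c15, c2, c3, c4, c5, c8} — 9 commits.

9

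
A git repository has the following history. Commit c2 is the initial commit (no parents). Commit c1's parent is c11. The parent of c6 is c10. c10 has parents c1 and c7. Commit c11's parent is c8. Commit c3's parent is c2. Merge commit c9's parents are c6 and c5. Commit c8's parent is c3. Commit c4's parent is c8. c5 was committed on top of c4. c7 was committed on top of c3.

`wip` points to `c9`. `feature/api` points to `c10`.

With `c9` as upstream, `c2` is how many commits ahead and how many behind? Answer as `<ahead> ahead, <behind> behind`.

Reachable from c2: {c2}.
Reachable from c9: {c1, c10, c11, c2, c3, c4, c5, c6, c7, c8, c9}.
Only in c2's history (ahead): {} — 0.
Only in c9's history (behind): {c1, c10, c11, c3, c4, c5, c6, c7, c8, c9} — 10.

0 ahead, 10 behind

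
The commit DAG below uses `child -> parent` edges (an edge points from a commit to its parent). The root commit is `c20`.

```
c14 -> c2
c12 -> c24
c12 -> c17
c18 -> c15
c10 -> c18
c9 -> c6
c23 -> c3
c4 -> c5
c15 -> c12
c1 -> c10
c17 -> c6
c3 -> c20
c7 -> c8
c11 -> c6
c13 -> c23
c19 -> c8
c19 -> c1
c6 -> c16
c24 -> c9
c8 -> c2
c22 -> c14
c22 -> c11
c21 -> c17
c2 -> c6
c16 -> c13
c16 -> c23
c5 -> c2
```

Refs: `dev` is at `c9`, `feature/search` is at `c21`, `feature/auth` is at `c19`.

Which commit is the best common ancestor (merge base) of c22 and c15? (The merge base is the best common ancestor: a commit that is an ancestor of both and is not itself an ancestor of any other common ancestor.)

Ancestors of c22: {c11, c13, c14, c16, c2, c20, c22, c23, c3, c6}.
Ancestors of c15: {c12, c13, c15, c16, c17, c20, c23, c24, c3, c6, c9}.
Common ancestors: {c13, c16, c20, c23, c3, c6}.
Among these, c6 is not an ancestor of any other common ancestor — it is the merge base.

c6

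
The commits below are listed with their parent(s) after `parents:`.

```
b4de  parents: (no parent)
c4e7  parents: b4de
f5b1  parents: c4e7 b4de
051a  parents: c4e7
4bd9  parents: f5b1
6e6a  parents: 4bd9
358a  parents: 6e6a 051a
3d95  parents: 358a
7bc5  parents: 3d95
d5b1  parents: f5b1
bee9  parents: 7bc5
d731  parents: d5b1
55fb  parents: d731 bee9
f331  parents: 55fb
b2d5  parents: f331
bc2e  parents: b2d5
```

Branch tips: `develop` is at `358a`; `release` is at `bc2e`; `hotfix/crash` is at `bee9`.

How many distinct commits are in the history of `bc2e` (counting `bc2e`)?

Walking parent pointers from bc2e: reachable set = {051a, 358a, 3d95, 4bd9, 55fb, 6e6a, 7bc5, b2d5, b4de, bc2e, bee9, c4e7, d5b1, d731, f331, f5b1}.
That is 16 commits.

16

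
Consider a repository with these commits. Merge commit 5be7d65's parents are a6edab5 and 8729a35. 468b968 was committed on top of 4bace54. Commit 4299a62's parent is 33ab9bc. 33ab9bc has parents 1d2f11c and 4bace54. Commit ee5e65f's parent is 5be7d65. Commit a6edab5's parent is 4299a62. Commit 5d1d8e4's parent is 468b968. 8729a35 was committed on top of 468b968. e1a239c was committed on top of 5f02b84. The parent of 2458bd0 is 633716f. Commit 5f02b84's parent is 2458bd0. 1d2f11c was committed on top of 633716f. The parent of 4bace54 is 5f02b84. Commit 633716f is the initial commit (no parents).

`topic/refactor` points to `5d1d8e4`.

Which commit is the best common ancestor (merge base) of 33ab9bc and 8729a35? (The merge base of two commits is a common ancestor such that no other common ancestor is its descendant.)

Ancestors of 33ab9bc: {1d2f11c, 2458bd0, 33ab9bc, 4bace54, 5f02b84, 633716f}.
Ancestors of 8729a35: {2458bd0, 468b968, 4bace54, 5f02b84, 633716f, 8729a35}.
Common ancestors: {2458bd0, 4bace54, 5f02b84, 633716f}.
Among these, 4bace54 is not an ancestor of any other common ancestor — it is the merge base.

4bace54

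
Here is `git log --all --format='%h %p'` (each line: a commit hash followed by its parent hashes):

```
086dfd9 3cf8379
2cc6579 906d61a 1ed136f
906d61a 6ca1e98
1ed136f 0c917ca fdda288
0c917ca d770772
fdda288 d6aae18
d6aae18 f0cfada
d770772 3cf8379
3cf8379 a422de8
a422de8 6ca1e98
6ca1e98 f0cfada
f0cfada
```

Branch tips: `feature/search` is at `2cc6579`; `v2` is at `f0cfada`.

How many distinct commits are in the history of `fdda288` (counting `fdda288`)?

Walking parent pointers from fdda288: reachable set = {d6aae18, f0cfada, fdda288}.
That is 3 commits.

3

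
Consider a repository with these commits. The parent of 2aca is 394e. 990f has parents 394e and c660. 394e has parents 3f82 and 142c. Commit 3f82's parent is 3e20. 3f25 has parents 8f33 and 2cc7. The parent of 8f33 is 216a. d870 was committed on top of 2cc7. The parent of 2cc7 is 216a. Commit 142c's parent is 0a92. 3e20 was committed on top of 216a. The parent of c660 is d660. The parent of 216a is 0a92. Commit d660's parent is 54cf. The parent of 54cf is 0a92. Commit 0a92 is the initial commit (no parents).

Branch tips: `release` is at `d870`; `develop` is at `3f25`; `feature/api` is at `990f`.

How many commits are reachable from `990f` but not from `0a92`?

9

Reachable from 990f: {0a92, 142c, 216a, 394e, 3e20, 3f82, 54cf, 990f, c660, d660}.
Reachable from 0a92: {0a92}.
In 990f's history but not 0a92's: {142c, 216a, 394e, 3e20, 3f82, 54cf, 990f, c660, d660} — 9 commits.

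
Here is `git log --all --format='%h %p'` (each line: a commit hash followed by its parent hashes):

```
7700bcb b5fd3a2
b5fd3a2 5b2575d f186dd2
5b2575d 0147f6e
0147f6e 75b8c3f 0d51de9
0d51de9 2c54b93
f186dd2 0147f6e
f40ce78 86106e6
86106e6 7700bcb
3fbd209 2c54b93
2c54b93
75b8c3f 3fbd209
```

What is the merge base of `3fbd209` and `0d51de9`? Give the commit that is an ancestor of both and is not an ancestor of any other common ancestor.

Ancestors of 3fbd209: {2c54b93, 3fbd209}.
Ancestors of 0d51de9: {0d51de9, 2c54b93}.
Common ancestors: {2c54b93}.
The only common ancestor is 2c54b93, so it is the merge base.

2c54b93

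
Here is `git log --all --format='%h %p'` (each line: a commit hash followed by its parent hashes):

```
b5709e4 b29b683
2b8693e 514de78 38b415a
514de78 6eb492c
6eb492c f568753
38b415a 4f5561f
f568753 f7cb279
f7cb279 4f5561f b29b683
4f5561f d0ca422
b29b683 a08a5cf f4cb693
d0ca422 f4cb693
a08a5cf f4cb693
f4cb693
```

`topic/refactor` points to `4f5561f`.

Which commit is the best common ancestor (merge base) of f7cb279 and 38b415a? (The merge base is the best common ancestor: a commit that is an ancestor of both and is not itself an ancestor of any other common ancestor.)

Ancestors of f7cb279: {4f5561f, a08a5cf, b29b683, d0ca422, f4cb693, f7cb279}.
Ancestors of 38b415a: {38b415a, 4f5561f, d0ca422, f4cb693}.
Common ancestors: {4f5561f, d0ca422, f4cb693}.
Among these, 4f5561f is not an ancestor of any other common ancestor — it is the merge base.

4f5561f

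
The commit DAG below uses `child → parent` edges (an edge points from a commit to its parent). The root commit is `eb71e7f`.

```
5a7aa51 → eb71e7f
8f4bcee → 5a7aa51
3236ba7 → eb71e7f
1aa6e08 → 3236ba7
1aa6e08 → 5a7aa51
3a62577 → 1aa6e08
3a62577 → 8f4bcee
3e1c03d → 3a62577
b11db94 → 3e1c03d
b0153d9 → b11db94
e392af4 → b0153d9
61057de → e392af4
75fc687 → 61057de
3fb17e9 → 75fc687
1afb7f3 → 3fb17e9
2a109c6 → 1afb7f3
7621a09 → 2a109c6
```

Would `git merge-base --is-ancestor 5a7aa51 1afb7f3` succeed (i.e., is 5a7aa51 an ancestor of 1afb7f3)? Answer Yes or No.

Ancestors of 1afb7f3 (commits reachable by following parents): {1aa6e08, 1afb7f3, 3236ba7, 3a62577, 3e1c03d, 3fb17e9, 5a7aa51, 61057de, 75fc687, 8f4bcee, b0153d9, b11db94, e392af4, eb71e7f}.
5a7aa51 is in that set, so it is an ancestor of 1afb7f3.

Yes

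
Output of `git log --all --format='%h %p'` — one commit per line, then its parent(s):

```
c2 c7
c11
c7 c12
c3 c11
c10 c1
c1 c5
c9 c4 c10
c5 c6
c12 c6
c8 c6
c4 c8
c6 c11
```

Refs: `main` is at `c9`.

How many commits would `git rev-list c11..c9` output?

Reachable from c9: {c1, c10, c11, c4, c5, c6, c8, c9}.
Reachable from c11: {c11}.
In c9's history but not c11's: {c1, c10, c4, c5, c6, c8, c9} — 7 commits.

7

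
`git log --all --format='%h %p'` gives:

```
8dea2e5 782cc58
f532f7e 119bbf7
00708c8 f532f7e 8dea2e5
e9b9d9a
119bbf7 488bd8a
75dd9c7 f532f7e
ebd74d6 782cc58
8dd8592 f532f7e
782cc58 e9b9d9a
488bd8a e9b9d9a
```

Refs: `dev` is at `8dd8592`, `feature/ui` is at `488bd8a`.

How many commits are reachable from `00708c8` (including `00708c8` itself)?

Walking parent pointers from 00708c8: reachable set = {00708c8, 119bbf7, 488bd8a, 782cc58, 8dea2e5, e9b9d9a, f532f7e}.
That is 7 commits.

7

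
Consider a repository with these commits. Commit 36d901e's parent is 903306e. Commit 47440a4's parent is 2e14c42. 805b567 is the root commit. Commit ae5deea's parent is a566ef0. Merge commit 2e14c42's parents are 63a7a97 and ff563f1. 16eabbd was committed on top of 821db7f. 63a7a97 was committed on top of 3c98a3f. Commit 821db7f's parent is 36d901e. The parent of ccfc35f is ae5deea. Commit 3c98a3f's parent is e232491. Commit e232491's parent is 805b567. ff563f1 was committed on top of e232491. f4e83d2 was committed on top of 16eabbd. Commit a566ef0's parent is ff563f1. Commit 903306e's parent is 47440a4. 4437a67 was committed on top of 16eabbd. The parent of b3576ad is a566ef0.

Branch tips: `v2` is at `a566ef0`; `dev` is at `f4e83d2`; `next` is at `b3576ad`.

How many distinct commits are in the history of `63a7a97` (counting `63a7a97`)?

4

Walking parent pointers from 63a7a97: reachable set = {3c98a3f, 63a7a97, 805b567, e232491}.
That is 4 commits.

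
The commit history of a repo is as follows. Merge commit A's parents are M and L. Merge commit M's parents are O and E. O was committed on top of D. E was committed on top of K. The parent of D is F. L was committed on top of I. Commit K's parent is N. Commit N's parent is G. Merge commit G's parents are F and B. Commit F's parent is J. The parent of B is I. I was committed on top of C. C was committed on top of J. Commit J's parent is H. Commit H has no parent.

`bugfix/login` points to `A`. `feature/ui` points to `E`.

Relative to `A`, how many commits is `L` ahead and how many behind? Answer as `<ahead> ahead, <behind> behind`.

Reachable from L: {C, H, I, J, L}.
Reachable from A: {A, B, C, D, E, F, G, H, I, J, K, L, M, N, O}.
Only in L's history (ahead): {} — 0.
Only in A's history (behind): {A, B, D, E, F, G, K, M, N, O} — 10.

0 ahead, 10 behind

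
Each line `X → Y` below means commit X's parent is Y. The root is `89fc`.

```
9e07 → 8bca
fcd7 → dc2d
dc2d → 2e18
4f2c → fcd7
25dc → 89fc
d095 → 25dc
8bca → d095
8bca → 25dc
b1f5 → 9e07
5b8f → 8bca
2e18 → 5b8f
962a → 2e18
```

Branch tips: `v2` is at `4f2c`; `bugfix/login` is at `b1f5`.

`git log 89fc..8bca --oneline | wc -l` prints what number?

3

Reachable from 8bca: {25dc, 89fc, 8bca, d095}.
Reachable from 89fc: {89fc}.
In 8bca's history but not 89fc's: {25dc, 8bca, d095} — 3 commits.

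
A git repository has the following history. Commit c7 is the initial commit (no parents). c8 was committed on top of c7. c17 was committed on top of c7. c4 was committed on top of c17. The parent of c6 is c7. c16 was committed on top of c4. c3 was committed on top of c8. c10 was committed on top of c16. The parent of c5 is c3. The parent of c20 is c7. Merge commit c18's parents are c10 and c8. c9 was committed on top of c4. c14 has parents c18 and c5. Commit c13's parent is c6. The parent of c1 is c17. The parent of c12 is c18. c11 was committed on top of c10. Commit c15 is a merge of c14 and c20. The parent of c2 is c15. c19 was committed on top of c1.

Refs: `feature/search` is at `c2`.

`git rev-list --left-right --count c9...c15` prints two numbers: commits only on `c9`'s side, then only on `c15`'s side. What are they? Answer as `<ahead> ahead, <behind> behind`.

1 ahead, 9 behind

Reachable from c9: {c17, c4, c7, c9}.
Reachable from c15: {c10, c14, c15, c16, c17, c18, c20, c3, c4, c5, c7, c8}.
Only in c9's history (ahead): {c9} — 1.
Only in c15's history (behind): {c10, c14, c15, c16, c18, c20, c3, c5, c8} — 9.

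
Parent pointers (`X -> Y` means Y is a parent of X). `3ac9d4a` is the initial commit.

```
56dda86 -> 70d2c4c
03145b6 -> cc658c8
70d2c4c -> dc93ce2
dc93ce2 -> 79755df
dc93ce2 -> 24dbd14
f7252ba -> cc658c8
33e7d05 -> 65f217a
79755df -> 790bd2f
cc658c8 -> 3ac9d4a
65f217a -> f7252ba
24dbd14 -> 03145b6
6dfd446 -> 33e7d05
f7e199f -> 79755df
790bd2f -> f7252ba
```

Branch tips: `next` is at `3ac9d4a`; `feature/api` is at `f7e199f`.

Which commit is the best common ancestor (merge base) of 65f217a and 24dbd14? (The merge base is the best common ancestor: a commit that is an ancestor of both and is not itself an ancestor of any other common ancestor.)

cc658c8

Ancestors of 65f217a: {3ac9d4a, 65f217a, cc658c8, f7252ba}.
Ancestors of 24dbd14: {03145b6, 24dbd14, 3ac9d4a, cc658c8}.
Common ancestors: {3ac9d4a, cc658c8}.
Among these, cc658c8 is not an ancestor of any other common ancestor — it is the merge base.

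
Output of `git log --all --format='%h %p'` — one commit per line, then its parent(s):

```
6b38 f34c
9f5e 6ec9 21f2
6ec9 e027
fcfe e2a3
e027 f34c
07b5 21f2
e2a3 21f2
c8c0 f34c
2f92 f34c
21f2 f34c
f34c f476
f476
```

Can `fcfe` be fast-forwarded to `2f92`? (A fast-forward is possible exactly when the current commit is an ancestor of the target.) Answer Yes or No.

No

A fast-forward from fcfe to 2f92 is possible iff fcfe is an ancestor of 2f92.
Ancestors of 2f92: {2f92, f34c, f476}.
fcfe is not among them, so fast-forward is not possible.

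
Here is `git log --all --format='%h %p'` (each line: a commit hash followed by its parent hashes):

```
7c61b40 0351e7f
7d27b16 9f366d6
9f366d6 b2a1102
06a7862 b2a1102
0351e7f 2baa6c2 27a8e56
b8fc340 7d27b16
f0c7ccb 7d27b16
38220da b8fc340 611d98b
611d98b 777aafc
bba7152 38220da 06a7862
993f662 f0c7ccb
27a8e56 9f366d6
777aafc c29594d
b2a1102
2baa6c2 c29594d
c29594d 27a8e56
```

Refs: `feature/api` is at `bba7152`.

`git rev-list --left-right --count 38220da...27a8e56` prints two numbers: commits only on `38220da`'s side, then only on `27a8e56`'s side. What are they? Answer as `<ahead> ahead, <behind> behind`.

Reachable from 38220da: {27a8e56, 38220da, 611d98b, 777aafc, 7d27b16, 9f366d6, b2a1102, b8fc340, c29594d}.
Reachable from 27a8e56: {27a8e56, 9f366d6, b2a1102}.
Only in 38220da's history (ahead): {38220da, 611d98b, 777aafc, 7d27b16, b8fc340, c29594d} — 6.
Only in 27a8e56's history (behind): {} — 0.

6 ahead, 0 behind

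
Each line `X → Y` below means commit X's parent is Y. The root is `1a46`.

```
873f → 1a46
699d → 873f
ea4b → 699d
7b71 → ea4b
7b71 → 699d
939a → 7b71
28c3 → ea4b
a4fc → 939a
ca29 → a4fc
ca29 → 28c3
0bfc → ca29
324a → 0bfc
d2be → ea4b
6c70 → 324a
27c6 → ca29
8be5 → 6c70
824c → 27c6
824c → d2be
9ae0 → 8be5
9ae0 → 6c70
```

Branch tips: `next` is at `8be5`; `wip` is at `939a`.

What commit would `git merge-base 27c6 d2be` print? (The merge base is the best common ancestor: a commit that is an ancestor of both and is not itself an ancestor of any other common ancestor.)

Ancestors of 27c6: {1a46, 27c6, 28c3, 699d, 7b71, 873f, 939a, a4fc, ca29, ea4b}.
Ancestors of d2be: {1a46, 699d, 873f, d2be, ea4b}.
Common ancestors: {1a46, 699d, 873f, ea4b}.
Among these, ea4b is not an ancestor of any other common ancestor — it is the merge base.

ea4b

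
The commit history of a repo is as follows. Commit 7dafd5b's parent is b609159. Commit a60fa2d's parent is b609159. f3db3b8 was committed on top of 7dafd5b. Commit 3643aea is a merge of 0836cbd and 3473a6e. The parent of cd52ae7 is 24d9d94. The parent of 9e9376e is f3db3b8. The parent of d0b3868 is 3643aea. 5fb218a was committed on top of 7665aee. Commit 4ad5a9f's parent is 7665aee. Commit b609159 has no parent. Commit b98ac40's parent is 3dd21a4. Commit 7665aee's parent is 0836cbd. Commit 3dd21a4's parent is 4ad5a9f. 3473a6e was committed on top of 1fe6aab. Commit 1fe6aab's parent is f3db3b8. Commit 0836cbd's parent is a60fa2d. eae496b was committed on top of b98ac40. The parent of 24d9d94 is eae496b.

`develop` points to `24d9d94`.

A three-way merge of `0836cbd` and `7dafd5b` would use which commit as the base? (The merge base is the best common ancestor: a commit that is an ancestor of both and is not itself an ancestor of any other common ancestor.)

b609159

Ancestors of 0836cbd: {0836cbd, a60fa2d, b609159}.
Ancestors of 7dafd5b: {7dafd5b, b609159}.
Common ancestors: {b609159}.
The only common ancestor is b609159, so it is the merge base.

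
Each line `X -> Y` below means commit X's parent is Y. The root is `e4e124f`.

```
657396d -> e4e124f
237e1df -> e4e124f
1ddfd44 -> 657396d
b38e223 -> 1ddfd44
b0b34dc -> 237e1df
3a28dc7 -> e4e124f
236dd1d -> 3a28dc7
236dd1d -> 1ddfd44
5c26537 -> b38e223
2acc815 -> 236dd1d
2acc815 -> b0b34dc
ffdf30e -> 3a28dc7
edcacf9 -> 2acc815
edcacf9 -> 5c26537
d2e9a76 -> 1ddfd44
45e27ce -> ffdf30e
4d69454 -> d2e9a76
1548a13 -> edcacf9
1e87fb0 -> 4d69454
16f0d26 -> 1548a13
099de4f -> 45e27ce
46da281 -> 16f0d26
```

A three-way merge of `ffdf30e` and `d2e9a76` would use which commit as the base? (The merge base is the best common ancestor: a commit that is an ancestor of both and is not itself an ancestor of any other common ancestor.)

Ancestors of ffdf30e: {3a28dc7, e4e124f, ffdf30e}.
Ancestors of d2e9a76: {1ddfd44, 657396d, d2e9a76, e4e124f}.
Common ancestors: {e4e124f}.
The only common ancestor is e4e124f, so it is the merge base.

e4e124f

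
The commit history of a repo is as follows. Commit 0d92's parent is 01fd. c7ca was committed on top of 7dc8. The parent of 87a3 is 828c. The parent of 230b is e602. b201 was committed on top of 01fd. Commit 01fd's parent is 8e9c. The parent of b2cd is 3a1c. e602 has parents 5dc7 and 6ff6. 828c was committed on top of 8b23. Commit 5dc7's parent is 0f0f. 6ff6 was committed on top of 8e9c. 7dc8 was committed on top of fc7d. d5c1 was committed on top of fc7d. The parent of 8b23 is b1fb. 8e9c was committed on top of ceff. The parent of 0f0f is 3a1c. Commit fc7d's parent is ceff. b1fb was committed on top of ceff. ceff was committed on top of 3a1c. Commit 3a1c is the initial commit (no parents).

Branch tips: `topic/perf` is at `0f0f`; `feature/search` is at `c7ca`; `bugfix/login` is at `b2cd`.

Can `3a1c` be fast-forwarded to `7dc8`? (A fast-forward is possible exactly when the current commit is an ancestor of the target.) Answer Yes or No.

A fast-forward from 3a1c to 7dc8 is possible iff 3a1c is an ancestor of 7dc8.
Ancestors of 7dc8: {3a1c, 7dc8, ceff, fc7d}.
3a1c is among them, so fast-forward is possible.

Yes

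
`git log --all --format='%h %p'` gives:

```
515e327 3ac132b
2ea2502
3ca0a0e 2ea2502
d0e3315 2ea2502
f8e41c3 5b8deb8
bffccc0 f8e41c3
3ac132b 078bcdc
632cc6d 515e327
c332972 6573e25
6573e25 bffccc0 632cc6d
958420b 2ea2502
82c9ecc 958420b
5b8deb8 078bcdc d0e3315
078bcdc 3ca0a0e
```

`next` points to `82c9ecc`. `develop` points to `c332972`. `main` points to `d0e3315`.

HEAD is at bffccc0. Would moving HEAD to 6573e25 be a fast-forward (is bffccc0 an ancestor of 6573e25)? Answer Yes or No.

A fast-forward from bffccc0 to 6573e25 is possible iff bffccc0 is an ancestor of 6573e25.
Ancestors of 6573e25: {078bcdc, 2ea2502, 3ac132b, 3ca0a0e, 515e327, 5b8deb8, 632cc6d, 6573e25, bffccc0, d0e3315, f8e41c3}.
bffccc0 is among them, so fast-forward is possible.

Yes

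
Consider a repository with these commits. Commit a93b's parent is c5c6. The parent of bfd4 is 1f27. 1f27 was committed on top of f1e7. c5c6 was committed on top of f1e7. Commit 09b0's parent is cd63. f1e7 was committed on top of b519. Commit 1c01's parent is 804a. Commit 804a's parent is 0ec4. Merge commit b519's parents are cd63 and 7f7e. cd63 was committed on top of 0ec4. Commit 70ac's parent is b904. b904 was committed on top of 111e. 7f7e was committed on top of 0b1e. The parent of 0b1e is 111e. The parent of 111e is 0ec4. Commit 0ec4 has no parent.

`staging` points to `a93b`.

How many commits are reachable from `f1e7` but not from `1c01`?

6

Reachable from f1e7: {0b1e, 0ec4, 111e, 7f7e, b519, cd63, f1e7}.
Reachable from 1c01: {0ec4, 1c01, 804a}.
In f1e7's history but not 1c01's: {0b1e, 111e, 7f7e, b519, cd63, f1e7} — 6 commits.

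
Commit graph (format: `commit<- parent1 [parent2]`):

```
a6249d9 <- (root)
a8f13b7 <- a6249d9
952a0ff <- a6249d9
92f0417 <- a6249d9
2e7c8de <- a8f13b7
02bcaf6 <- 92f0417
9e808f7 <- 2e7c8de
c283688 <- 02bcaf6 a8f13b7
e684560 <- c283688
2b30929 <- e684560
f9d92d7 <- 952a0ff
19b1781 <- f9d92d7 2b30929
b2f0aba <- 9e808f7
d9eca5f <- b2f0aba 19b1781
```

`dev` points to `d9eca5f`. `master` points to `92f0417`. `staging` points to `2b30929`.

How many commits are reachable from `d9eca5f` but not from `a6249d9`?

13

Reachable from d9eca5f: {02bcaf6, 19b1781, 2b30929, 2e7c8de, 92f0417, 952a0ff, 9e808f7, a6249d9, a8f13b7, b2f0aba, c283688, d9eca5f, e684560, f9d92d7}.
Reachable from a6249d9: {a6249d9}.
In d9eca5f's history but not a6249d9's: {02bcaf6, 19b1781, 2b30929, 2e7c8de, 92f0417, 952a0ff, 9e808f7, a8f13b7, b2f0aba, c283688, d9eca5f, e684560, f9d92d7} — 13 commits.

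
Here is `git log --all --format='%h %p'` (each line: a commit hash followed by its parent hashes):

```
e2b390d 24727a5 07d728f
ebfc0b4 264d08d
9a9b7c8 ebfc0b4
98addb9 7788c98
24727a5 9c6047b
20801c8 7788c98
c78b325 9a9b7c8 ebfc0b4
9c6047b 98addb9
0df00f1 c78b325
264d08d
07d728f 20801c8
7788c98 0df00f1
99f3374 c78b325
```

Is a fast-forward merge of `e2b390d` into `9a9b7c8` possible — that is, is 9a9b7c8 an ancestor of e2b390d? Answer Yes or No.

Yes

A fast-forward from 9a9b7c8 to e2b390d is possible iff 9a9b7c8 is an ancestor of e2b390d.
Ancestors of e2b390d: {07d728f, 0df00f1, 20801c8, 24727a5, 264d08d, 7788c98, 98addb9, 9a9b7c8, 9c6047b, c78b325, e2b390d, ebfc0b4}.
9a9b7c8 is among them, so fast-forward is possible.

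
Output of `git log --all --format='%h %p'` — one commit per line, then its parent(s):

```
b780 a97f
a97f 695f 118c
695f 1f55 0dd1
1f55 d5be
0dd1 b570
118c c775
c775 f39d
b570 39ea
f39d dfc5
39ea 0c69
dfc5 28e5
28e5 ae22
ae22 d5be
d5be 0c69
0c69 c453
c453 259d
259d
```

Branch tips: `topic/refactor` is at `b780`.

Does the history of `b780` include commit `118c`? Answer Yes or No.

Yes

Ancestors of b780 (commits reachable by following parents): {0c69, 0dd1, 118c, 1f55, 259d, 28e5, 39ea, 695f, a97f, ae22, b570, b780, c453, c775, d5be, dfc5, f39d}.
118c is in that set, so it is an ancestor of b780.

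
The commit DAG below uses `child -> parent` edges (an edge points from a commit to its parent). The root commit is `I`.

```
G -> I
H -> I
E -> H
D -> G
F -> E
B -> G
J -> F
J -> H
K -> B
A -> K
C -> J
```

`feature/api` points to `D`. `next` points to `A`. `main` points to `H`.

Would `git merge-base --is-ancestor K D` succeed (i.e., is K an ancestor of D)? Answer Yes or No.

Ancestors of D: {D, G, I}.
K is not in that set, so it is not an ancestor of D.

No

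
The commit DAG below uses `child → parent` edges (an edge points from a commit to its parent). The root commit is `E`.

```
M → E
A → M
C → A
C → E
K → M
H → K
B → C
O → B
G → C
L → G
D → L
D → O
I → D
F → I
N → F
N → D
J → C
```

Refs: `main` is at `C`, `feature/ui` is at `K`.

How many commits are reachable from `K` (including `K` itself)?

Walking parent pointers from K: reachable set = {E, K, M}.
That is 3 commits.

3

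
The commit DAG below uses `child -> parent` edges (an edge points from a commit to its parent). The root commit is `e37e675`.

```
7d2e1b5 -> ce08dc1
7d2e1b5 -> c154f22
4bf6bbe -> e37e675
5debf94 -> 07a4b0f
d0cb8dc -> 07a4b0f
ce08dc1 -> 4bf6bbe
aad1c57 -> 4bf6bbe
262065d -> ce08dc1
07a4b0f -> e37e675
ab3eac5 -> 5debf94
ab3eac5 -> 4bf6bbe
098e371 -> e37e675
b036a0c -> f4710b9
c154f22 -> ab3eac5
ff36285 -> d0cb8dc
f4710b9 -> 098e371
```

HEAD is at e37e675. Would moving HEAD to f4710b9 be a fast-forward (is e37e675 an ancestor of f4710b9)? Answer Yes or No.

Yes

A fast-forward from e37e675 to f4710b9 is possible iff e37e675 is an ancestor of f4710b9.
Ancestors of f4710b9: {098e371, e37e675, f4710b9}.
e37e675 is among them, so fast-forward is possible.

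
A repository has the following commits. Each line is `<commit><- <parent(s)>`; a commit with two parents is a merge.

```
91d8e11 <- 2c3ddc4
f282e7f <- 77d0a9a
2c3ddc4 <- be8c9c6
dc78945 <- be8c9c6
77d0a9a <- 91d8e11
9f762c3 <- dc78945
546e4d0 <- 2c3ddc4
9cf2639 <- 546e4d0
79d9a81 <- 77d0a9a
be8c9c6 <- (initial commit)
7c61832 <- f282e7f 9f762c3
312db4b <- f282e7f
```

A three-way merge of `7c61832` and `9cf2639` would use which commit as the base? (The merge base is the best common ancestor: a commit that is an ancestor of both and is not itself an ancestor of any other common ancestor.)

Ancestors of 7c61832: {2c3ddc4, 77d0a9a, 7c61832, 91d8e11, 9f762c3, be8c9c6, dc78945, f282e7f}.
Ancestors of 9cf2639: {2c3ddc4, 546e4d0, 9cf2639, be8c9c6}.
Common ancestors: {2c3ddc4, be8c9c6}.
Among these, 2c3ddc4 is not an ancestor of any other common ancestor — it is the merge base.

2c3ddc4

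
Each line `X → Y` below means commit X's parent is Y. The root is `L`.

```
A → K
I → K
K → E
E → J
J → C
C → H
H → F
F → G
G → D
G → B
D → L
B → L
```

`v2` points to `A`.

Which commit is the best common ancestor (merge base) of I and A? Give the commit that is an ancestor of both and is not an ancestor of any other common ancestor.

Ancestors of I: {B, C, D, E, F, G, H, I, J, K, L}.
Ancestors of A: {A, B, C, D, E, F, G, H, J, K, L}.
Common ancestors: {B, C, D, E, F, G, H, J, K, L}.
Among these, K is not an ancestor of any other common ancestor — it is the merge base.

K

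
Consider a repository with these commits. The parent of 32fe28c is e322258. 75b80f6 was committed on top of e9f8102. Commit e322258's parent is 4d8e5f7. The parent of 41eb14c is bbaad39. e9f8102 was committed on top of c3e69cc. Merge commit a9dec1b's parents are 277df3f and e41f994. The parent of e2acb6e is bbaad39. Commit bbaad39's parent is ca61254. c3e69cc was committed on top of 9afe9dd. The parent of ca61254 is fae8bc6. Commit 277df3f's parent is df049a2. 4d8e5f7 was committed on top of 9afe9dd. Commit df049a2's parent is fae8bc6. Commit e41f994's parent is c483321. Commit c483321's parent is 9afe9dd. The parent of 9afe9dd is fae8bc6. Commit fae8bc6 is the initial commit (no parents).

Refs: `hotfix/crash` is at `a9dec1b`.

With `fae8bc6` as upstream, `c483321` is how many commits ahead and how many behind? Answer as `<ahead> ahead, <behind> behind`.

Reachable from c483321: {9afe9dd, c483321, fae8bc6}.
Reachable from fae8bc6: {fae8bc6}.
Only in c483321's history (ahead): {9afe9dd, c483321} — 2.
Only in fae8bc6's history (behind): {} — 0.

2 ahead, 0 behind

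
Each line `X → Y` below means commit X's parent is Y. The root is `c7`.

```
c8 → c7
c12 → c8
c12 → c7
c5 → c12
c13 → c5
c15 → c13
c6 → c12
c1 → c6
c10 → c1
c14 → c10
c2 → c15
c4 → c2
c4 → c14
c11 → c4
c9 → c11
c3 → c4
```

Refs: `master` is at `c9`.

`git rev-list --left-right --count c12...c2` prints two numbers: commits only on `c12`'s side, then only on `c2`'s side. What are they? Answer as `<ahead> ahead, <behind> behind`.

0 ahead, 4 behind

Reachable from c12: {c12, c7, c8}.
Reachable from c2: {c12, c13, c15, c2, c5, c7, c8}.
Only in c12's history (ahead): {} — 0.
Only in c2's history (behind): {c13, c15, c2, c5} — 4.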